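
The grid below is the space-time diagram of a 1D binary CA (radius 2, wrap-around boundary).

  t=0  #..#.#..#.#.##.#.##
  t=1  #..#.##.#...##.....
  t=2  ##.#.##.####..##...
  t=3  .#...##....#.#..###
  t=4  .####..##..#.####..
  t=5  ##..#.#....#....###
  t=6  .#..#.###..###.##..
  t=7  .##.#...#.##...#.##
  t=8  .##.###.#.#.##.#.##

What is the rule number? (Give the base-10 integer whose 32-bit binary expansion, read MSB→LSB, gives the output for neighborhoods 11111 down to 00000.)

291185592

  #####|.  b31=0 t=5,i=18
  ####.|.  b30=0 t=2,i=10
  ###.#|.  b29=0 t=3,i=18
  ###..|#  b28=1 t=0,i=0
  ##.##|.  b27=0 t=2,i=7
  ##.#.|.  b26=0 t=0,i=14
  ##..#|.  b25=0 t=0,i=1
  ##...|#  b24=1 t=1,i=14
  #.###|.  b23=0 t=0,i=17
  #.##.|#  b22=1 t=0,i=12
  #.#.#|.  b21=0 t=0,i=10
  #.#..|#  b20=1 t=0,i=5
  #..##|#  b19=1 t=2,i=13
  #..#.|.  b18=0 t=0,i=2
  #...#|#  b17=1 t=1,i=10
  #....|#  b16=1 t=1,i=15
  .####|.  b15=0 t=2,i=9
  .###.|.  b14=0 t=0,i=18
  .##.#|#  b13=1 t=0,i=13
  .##..|.  b12=0 t=1,i=13
  .#.##|.  b11=0 t=0,i=11
  .#.#.|.  b10=0 t=0,i=4
  .#..#|#  b9=1 t=0,i=6
  .#...|#  b8=1 t=1,i=9
  ..###|#  b7=1 t=3,i=16
  ..##.|.  b6=0 t=1,i=12
  ..#.#|#  b5=1 t=0,i=3
  ..#..|#  b4=1 t=1,i=0
  ...##|#  b3=1 t=1,i=11
  ...#.|.  b2=0 t=1,i=18
  ....#|.  b1=0 t=1,i=17
  .....|.  b0=0 t=1,i=16
  bits 00010001010110110010001110111000 = 291185592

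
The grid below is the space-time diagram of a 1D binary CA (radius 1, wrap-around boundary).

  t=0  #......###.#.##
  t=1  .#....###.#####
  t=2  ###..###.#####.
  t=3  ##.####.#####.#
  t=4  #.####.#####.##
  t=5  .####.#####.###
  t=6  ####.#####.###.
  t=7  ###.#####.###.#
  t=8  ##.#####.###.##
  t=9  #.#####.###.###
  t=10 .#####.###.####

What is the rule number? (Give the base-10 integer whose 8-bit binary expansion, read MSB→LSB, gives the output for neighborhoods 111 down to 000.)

  [7] ### => #  t=0,i=8
  [6] ##. => .  t=0,i=0
  [5] #.# => #  t=0,i=10
  [4] #.. => #  t=0,i=1
  [3] .## => #  t=0,i=7
  [2] .#. => #  t=0,i=11
  [1] ..# => #  t=0,i=6
  [0] ... => .  t=0,i=2
  bits 10111110 = 190

190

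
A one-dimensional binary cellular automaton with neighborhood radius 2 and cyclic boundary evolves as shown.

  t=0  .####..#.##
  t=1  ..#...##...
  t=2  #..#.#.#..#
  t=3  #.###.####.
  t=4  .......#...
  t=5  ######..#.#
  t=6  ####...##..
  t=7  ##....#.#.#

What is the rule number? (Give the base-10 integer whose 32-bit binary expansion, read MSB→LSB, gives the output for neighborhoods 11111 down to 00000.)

  [31] ##### => #  t=5,i=1
  [30] ####. => .  t=0,i=3
  [29] ###.# => .  t=3,i=4
  [28] ###.. => .  t=0,i=4
  [27] ##.## => .  t=0,i=0
  [26] ##.#. => .  t=3,i=10
  [25] ##..# => .  t=0,i=5
  [24] ##... => .  t=1,i=8
  [23] #.### => .  t=0,i=1
  [22] #.##. => .  t=0,i=9
  [21] #.#.# => .  t=2,i=5
  [20] #.#.. => #  t=2,i=7
  [19] #..## => #  t=2,i=9
  [18] #..#. => #  t=0,i=6
  [17] #...# => .  t=1,i=4
  [16] #.... => .  t=1,i=9
  [15] .#### => #  t=0,i=2
  [14] .###. => .  t=3,i=3
  [13] .##.# => .  t=0,i=10
  [12] .##.. => #  t=1,i=7
  [11] .#.## => .  t=0,i=8
  [10] .#.#. => #  t=2,i=4
  [9] .#..# => #  t=2,i=8
  [8] .#... => #  t=1,i=3
  [7] ..### => #  t=6,i=0
  [6] ..##. => .  t=1,i=6
  [5] ..#.# => #  t=0,i=7
  [4] ..#.. => .  t=1,i=2
  [3] ...## => #  t=1,i=5
  [2] ...#. => .  t=1,i=1
  [1] ....# => #  t=1,i=0
  [0] ..... => #  t=1,i=10
  bits 10000000000111001001011110101011 = 2149357483

2149357483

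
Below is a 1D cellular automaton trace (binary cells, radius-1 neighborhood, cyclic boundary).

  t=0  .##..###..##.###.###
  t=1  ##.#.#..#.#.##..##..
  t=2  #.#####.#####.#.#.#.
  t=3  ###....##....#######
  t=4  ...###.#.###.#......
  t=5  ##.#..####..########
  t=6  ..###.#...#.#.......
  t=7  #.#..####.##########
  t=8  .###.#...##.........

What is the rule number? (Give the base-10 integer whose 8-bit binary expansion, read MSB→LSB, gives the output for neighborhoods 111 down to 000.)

61

  ###|.  b7=0 t=0,i=6
  ##.|.  b6=0 t=0,i=2
  #.#|#  b5=1 t=0,i=0
  #..|#  b4=1 t=0,i=3
  .##|#  b3=1 t=0,i=1
  .#.|#  b2=1 t=1,i=3
  ..#|.  b1=0 t=0,i=4
  ...|#  b0=1 t=3,i=4
  bits 00111101 = 61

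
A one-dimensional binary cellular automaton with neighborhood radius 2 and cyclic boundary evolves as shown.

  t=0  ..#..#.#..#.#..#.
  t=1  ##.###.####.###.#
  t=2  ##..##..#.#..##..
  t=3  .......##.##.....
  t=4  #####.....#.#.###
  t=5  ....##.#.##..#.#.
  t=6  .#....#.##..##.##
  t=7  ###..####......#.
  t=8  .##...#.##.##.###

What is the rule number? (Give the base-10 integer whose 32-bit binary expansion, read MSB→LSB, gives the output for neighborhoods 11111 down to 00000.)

  ##### -> .   bit 31 = 0  t=4,i=0
  ####. -> .   bit 30 = 0  t=1,i=9
  ###.# -> #   bit 29 = 1  t=1,i=1
  ###.. -> #   bit 28 = 1  t=4,i=4
  ##.## -> .   bit 27 = 0  t=1,i=2
  ##.#. -> #   bit 26 = 1  t=5,i=6
  ##..# -> .   bit 25 = 0  t=2,i=2
  ##... -> #   bit 24 = 1  t=3,i=12
  #.### -> .   bit 23 = 0  t=1,i=3
  #.##. -> #   bit 22 = 1  t=3,i=10
  #.#.# -> .   bit 21 = 0  t=4,i=12
  #.#.. -> #   bit 20 = 1  t=0,i=7
  #..## -> .   bit 19 = 0  t=2,i=3
  #..#. -> #   bit 18 = 1  t=0,i=4
  #...# -> #   bit 17 = 1  t=0,i=0
  #.... -> .   bit 16 = 0  t=3,i=13
  .#### -> #   bit 15 = 1  t=1,i=8
  .###. -> #   bit 14 = 1  t=1,i=0
  .##.# -> .   bit 13 = 0  t=3,i=8
  .##.. -> .   bit 12 = 0  t=2,i=1
  .#.## -> #   bit 11 = 1  t=4,i=13
  .#.#. -> .   bit 10 = 0  t=0,i=6
  .#..# -> #   bit 9 = 1  t=0,i=3
  .#... -> #   bit 8 = 1  t=0,i=16
  ..### -> .   bit 7 = 0  t=7,i=5
  ..##. -> .   bit 6 = 0  t=2,i=0
  ..#.# -> #   bit 5 = 1  t=0,i=5
  ..#.. -> .   bit 4 = 0  t=0,i=2
  ...## -> .   bit 3 = 0  t=3,i=6
  ...#. -> #   bit 2 = 1  t=0,i=1
  ....# -> .   bit 1 = 0  t=3,i=5
  ..... -> #   bit 0 = 1  t=3,i=0
  bits 00110101010101101100101100100101 = 894880549

894880549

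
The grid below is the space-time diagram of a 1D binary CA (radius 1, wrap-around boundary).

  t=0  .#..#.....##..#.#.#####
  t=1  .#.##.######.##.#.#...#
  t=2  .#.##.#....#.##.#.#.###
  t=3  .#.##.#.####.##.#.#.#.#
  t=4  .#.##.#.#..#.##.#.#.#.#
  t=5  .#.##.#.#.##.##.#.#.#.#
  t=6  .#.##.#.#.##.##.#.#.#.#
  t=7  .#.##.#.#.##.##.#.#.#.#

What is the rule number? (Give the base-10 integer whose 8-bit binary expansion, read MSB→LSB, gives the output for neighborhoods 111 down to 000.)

79

  ### -> .   bit 7 = 0  t=0,i=19
  ##. -> #   bit 6 = 1  t=0,i=11
  #.# -> .   bit 5 = 0  t=0,i=0
  #.. -> .   bit 4 = 0  t=0,i=2
  .## -> #   bit 3 = 1  t=0,i=10
  .#. -> #   bit 2 = 1  t=0,i=1
  ..# -> #   bit 1 = 1  t=0,i=3
  ... -> #   bit 0 = 1  t=0,i=6
  bits 01001111 = 79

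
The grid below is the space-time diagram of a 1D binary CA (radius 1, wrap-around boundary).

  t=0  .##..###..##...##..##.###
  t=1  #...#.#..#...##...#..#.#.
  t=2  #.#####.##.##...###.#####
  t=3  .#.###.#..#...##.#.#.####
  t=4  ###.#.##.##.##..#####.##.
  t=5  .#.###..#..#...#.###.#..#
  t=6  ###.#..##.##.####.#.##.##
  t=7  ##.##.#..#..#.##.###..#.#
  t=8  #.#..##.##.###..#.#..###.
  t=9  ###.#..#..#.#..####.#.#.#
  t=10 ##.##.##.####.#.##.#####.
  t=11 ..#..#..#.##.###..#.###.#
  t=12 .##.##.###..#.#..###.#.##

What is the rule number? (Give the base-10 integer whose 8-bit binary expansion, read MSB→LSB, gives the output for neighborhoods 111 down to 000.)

  [7] ### => #  t=0,i=6
  [6] ##. => .  t=0,i=2
  [5] #.# => #  t=0,i=0
  [4] #.. => .  t=0,i=3
  [3] .## => .  t=0,i=1
  [2] .#. => #  t=1,i=0
  [1] ..# => #  t=0,i=4
  [0] ... => #  t=0,i=13
  bits 10100111 = 167

167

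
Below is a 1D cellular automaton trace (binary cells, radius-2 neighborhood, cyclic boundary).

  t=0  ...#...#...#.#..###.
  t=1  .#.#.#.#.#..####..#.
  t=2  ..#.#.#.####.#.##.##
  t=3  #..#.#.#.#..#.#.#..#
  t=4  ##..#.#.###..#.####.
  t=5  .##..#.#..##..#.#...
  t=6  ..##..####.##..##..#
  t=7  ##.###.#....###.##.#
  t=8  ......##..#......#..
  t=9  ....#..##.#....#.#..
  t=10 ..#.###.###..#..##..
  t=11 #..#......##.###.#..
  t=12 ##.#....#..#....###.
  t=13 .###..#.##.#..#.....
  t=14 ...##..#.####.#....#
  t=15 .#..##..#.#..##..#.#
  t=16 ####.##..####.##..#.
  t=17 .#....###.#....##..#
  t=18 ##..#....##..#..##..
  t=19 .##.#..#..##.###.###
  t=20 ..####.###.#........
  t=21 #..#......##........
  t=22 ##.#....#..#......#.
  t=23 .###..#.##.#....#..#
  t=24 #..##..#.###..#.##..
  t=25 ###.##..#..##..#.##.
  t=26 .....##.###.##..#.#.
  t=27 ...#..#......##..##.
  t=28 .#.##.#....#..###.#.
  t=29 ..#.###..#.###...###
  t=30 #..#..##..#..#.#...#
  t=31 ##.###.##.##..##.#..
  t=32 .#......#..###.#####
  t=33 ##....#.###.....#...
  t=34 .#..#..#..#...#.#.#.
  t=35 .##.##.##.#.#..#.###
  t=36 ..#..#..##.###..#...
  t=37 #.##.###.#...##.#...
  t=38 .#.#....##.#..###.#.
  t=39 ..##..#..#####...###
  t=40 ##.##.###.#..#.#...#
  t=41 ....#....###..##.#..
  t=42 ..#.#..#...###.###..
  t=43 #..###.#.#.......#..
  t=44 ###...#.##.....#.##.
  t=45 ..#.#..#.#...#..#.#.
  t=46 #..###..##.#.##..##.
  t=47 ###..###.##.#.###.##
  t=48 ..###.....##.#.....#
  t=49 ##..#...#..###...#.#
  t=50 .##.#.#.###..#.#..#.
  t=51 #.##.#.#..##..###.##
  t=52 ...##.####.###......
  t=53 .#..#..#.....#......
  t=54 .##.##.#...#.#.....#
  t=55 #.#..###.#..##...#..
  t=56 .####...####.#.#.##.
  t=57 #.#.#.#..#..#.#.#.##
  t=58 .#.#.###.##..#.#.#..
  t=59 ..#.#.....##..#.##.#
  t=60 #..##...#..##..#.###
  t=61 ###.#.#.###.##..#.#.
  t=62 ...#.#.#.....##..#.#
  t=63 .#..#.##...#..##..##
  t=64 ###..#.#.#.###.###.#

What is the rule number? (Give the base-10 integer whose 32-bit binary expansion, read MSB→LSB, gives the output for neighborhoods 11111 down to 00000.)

370851346

  [31] ##### => .  t=32,i=17
  [30] ####. => .  t=1,i=14
  [29] ###.# => .  t=2,i=11
  [28] ###.. => #  t=0,i=18
  [27] ##.## => .  t=2,i=17
  [26] ##.#. => #  t=2,i=12
  [25] ##..# => #  t=1,i=16
  [24] ##... => .  t=0,i=19
  [23] #.### => .  t=2,i=8
  [22] #.##. => .  t=2,i=15
  [21] #.#.# => .  t=1,i=3
  [20] #.#.. => #  t=0,i=13
  [19] #..## => #  t=0,i=15
  [18] #..#. => .  t=1,i=0
  [17] #...# => #  t=0,i=5
  [16] #.... => .  t=0,i=0
  [15] .#### => #  t=1,i=13
  [14] .###. => .  t=0,i=17
  [13] .##.# => #  t=2,i=16
  [12] .##.. => #  t=2,i=19
  [11] .#.## => #  t=2,i=7
  [10] .#.#. => #  t=0,i=12
  [9] .#..# => #  t=0,i=14
  [8] .#... => .  t=0,i=4
  [7] ..### => .  t=0,i=16
  [6] ..##. => .  t=3,i=19
  [5] ..#.# => .  t=0,i=11
  [4] ..#.. => #  t=0,i=3
  [3] ...## => .  t=5,i=0
  [2] ...#. => .  t=0,i=2
  [1] ....# => #  t=0,i=1
  [0] ..... => .  t=8,i=0
  bits 00010110000110101011111000010010 = 370851346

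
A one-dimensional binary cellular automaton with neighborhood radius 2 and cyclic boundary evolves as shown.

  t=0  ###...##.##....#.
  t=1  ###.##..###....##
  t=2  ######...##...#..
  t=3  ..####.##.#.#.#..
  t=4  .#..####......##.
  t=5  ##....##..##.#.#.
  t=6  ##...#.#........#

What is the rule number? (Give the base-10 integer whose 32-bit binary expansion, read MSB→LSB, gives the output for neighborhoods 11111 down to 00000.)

  [31] ##### => #  t=1,i=0
  [30] ####. => #  t=1,i=1
  [29] ###.# => #  t=1,i=2
  [28] ###.. => #  t=0,i=2
  [27] ##.## => #  t=0,i=8
  [26] ##.#. => .  t=3,i=9
  [25] ##..# => .  t=1,i=6
  [24] ##... => .  t=0,i=3
  [23] #.### => #  t=0,i=0
  [22] #.##. => #  t=0,i=9
  [21] #.#.# => .  t=3,i=10
  [20] #.#.. => #  t=3,i=14
  [19] #..## => .  t=1,i=7
  [18] #..#. => #  t=4,i=0
  [17] #...# => #  t=0,i=4
  [16] #.... => .  t=0,i=12
  [15] .#### => .  t=1,i=16
  [14] .###. => #  t=0,i=1
  [13] .##.# => .  t=0,i=7
  [12] .##.. => #  t=0,i=10
  [11] .#.## => #  t=0,i=16
  [10] .#.#. => .  t=3,i=11
  [9] .#..# => .  t=2,i=15
  [8] .#... => #  t=3,i=15
  [7] ..### => .  t=1,i=8
  [6] ..##. => .  t=0,i=6
  [5] ..#.# => #  t=0,i=15
  [4] ..#.. => #  t=2,i=14
  [3] ...## => #  t=0,i=5
  [2] ...#. => .  t=0,i=14
  [1] ....# => .  t=0,i=13
  [0] ..... => #  t=4,i=10
  bits 11111000110101100101100100111001 = 4174797113

4174797113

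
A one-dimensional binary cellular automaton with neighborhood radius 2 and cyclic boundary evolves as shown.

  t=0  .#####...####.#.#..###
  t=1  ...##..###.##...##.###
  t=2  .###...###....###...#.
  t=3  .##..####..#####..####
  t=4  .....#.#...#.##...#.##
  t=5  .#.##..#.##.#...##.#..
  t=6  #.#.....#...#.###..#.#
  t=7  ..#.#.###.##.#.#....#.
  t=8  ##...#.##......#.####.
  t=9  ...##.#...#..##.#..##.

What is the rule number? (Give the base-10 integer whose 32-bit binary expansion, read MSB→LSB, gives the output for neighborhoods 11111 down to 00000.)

3759360734

  [31] ##### => #  t=0,i=3
  [30] ####. => #  t=0,i=4
  [29] ###.# => #  t=0,i=12
  [28] ###.. => .  t=0,i=5
  [27] ##.## => .  t=0,i=0
  [26] ##.#. => .  t=0,i=13
  [25] ##..# => .  t=1,i=5
  [24] ##... => .  t=0,i=6
  [23] #.### => .  t=0,i=1
  [22] #.##. => .  t=1,i=11
  [21] #.#.# => .  t=0,i=14
  [20] #.#.. => #  t=0,i=16
  [19] #..## => .  t=0,i=18
  [18] #..#. => .  t=5,i=6
  [17] #...# => #  t=0,i=7
  [16] #.... => #  t=2,i=11
  [15] .#### => .  t=0,i=2
  [14] .###. => #  t=0,i=20
  [13] .##.# => .  t=1,i=17
  [12] .##.. => .  t=1,i=4
  [11] .#.## => #  t=4,i=12
  [10] .#.#. => .  t=0,i=15
  [9] .#..# => #  t=0,i=17
  [8] .#... => .  t=4,i=8
  [7] ..### => #  t=0,i=9
  [6] ..##. => #  t=1,i=3
  [5] ..#.# => .  t=4,i=5
  [4] ..#.. => #  t=2,i=20
  [3] ...## => #  t=0,i=8
  [2] ...#. => #  t=2,i=19
  [1] ....# => #  t=2,i=12
  [0] ..... => .  t=4,i=2
  bits 11100000000100110100101011011110 = 3759360734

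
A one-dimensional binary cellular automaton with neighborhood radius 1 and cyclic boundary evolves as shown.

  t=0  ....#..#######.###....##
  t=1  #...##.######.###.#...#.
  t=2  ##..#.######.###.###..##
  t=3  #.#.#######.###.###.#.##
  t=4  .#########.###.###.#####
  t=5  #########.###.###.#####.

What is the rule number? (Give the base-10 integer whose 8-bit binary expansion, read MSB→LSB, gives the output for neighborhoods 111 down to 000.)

188

  ### -> #   bit 7 = 1  t=0,i=8
  ##. -> .   bit 6 = 0  t=0,i=13
  #.# -> #   bit 5 = 1  t=0,i=14
  #.. -> #   bit 4 = 1  t=0,i=0
  .## -> #   bit 3 = 1  t=0,i=7
  .#. -> #   bit 2 = 1  t=0,i=4
  ..# -> .   bit 1 = 0  t=0,i=3
  ... -> .   bit 0 = 0  t=0,i=1
  bits 10111100 = 188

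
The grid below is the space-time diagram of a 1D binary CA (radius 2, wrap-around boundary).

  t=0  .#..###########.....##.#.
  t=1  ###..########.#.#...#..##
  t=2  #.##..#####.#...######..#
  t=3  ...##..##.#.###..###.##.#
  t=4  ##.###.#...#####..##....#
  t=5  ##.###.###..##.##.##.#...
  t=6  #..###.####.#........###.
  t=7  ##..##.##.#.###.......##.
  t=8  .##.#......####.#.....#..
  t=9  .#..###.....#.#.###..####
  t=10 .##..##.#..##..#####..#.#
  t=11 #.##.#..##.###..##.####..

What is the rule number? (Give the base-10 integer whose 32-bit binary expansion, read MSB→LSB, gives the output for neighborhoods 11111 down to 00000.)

2996296564

  nb #####: next=#  (t=0,i=6, bit31=1)
  nb ####.: next=.  (t=0,i=13, bit30=0)
  nb ###.#: next=#  (t=1,i=12, bit29=1)
  nb ###..: next=#  (t=0,i=14, bit28=1)
  nb ##.##: next=.  (t=2,i=1, bit27=0)
  nb ##.#.: next=.  (t=0,i=22, bit26=0)
  nb ##..#: next=#  (t=1,i=3, bit25=1)
  nb ##...: next=.  (t=0,i=15, bit24=0)
  nb #.###: next=#  (t=3,i=12, bit23=1)
  nb #.##.: next=.  (t=2,i=2, bit22=0)
  nb #.#.#: next=.  (t=1,i=14, bit21=0)
  nb #.#..: next=#  (t=0,i=23, bit20=1)
  nb #..##: next=.  (t=0,i=3, bit19=0)
  nb #..#.: next=#  (t=0,i=0, bit18=1)
  nb #...#: next=#  (t=1,i=18, bit17=1)
  nb #....: next=#  (t=0,i=16, bit16=1)
  nb .####: next=#  (t=0,i=5, bit15=1)
  nb .###.: next=#  (t=3,i=13, bit14=1)
  nb .##.#: next=.  (t=0,i=21, bit13=0)
  nb .##..: next=#  (t=2,i=3, bit12=1)
  nb .#.##: next=#  (t=3,i=11, bit11=1)
  nb .#.#.: next=.  (t=1,i=15, bit10=0)
  nb .#..#: next=#  (t=0,i=2, bit9=1)
  nb .#...: next=#  (t=1,i=17, bit8=1)
  nb ..###: next=.  (t=0,i=4, bit7=0)
  nb ..##.: next=#  (t=0,i=20, bit6=1)
  nb ..#.#: next=#  (t=9,i=12, bit5=1)
  nb ..#..: next=#  (t=0,i=1, bit4=1)
  nb ...##: next=.  (t=0,i=19, bit3=0)
  nb ...#.: next=#  (t=1,i=19, bit2=1)
  nb ....#: next=.  (t=0,i=18, bit1=0)
  nb .....: next=.  (t=0,i=17, bit0=0)
  bits 10110010100101111101101101110100 = 2996296564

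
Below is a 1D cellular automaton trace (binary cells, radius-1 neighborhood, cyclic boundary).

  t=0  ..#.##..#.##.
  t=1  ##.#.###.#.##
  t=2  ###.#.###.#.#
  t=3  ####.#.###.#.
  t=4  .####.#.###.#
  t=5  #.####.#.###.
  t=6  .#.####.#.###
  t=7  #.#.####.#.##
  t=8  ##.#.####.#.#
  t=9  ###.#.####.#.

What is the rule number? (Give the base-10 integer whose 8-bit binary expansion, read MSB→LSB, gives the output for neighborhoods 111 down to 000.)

243

  ### -> #   bit 7 = 1  t=1,i=0
  ##. -> #   bit 6 = 1  t=0,i=5
  #.# -> #   bit 5 = 1  t=0,i=3
  #.. -> #   bit 4 = 1  t=0,i=6
  .## -> .   bit 3 = 0  t=0,i=4
  .#. -> .   bit 2 = 0  t=0,i=2
  ..# -> #   bit 1 = 1  t=0,i=1
  ... -> #   bit 0 = 1  t=0,i=0
  bits 11110011 = 243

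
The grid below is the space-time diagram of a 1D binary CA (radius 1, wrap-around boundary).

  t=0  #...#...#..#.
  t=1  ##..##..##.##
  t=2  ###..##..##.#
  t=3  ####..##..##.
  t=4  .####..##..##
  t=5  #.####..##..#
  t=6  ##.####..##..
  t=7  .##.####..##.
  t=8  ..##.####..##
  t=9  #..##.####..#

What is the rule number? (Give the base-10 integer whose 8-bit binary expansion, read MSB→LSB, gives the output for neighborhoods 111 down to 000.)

  ### -> #   bit 7 = 1  t=1,i=0
  ##. -> #   bit 6 = 1  t=1,i=1
  #.# -> #   bit 5 = 1  t=0,i=12
  #.. -> #   bit 4 = 1  t=0,i=1
  .## -> .   bit 3 = 0  t=1,i=4
  .#. -> #   bit 2 = 1  t=0,i=0
  ..# -> .   bit 1 = 0  t=0,i=3
  ... -> .   bit 0 = 0  t=0,i=2
  bits 11110100 = 244

244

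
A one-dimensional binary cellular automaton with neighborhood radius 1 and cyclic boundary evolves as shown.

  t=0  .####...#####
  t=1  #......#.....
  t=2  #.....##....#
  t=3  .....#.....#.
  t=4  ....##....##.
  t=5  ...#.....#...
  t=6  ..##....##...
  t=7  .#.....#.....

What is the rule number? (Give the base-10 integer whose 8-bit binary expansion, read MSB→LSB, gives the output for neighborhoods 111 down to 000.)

  [7] ### => .  t=0,i=2
  [6] ##. => .  t=0,i=4
  [5] #.# => #  t=0,i=0
  [4] #.. => .  t=0,i=5
  [3] .## => .  t=0,i=1
  [2] .#. => #  t=1,i=0
  [1] ..# => #  t=0,i=7
  [0] ... => .  t=0,i=6
  bits 00100110 = 38

38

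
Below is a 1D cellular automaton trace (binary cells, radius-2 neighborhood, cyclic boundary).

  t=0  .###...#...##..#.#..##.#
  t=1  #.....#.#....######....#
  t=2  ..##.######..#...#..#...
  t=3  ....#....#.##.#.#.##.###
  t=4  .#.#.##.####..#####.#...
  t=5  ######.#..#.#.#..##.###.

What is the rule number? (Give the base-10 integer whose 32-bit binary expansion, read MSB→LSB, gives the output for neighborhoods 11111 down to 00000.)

  nb #####: next=.  (t=1,i=15, bit31=0)
  nb ####.: next=#  (t=1,i=17, bit30=1)
  nb ###.#: next=#  (t=4,i=18, bit29=1)
  nb ###..: next=.  (t=0,i=3, bit28=0)
  nb ##.##: next=#  (t=2,i=4, bit27=1)
  nb ##.#.: next=.  (t=0,i=22, bit26=0)
  nb ##..#: next=#  (t=0,i=13, bit25=1)
  nb ##...: next=.  (t=0,i=4, bit24=0)
  nb #.###: next=.  (t=0,i=1, bit23=0)
  nb #.##.: next=#  (t=3,i=11, bit22=1)
  nb #.#.#: next=#  (t=0,i=23, bit21=1)
  nb #.#..: next=#  (t=0,i=17, bit20=1)
  nb #..##: next=.  (t=0,i=19, bit19=0)
  nb #..#.: next=#  (t=0,i=14, bit18=1)
  nb #...#: next=.  (t=0,i=5, bit17=0)
  nb #....: next=#  (t=1,i=2, bit16=1)
  nb .####: next=.  (t=1,i=14, bit15=0)
  nb .###.: next=.  (t=0,i=2, bit14=0)
  nb .##.#: next=.  (t=0,i=21, bit13=0)
  nb .##..: next=.  (t=0,i=12, bit12=0)
  nb .#.##: next=#  (t=0,i=0, bit11=1)
  nb .#.#.: next=#  (t=0,i=16, bit10=1)
  nb .#..#: next=#  (t=0,i=18, bit9=1)
  nb .#...: next=#  (t=0,i=8, bit8=1)
  nb ..###: next=#  (t=1,i=13, bit7=1)
  nb ..##.: next=.  (t=0,i=11, bit6=0)
  nb ..#.#: next=#  (t=0,i=15, bit5=1)
  nb ..#..: next=.  (t=0,i=7, bit4=0)
  nb ...##: next=.  (t=0,i=10, bit3=0)
  nb ...#.: next=#  (t=0,i=6, bit2=1)
  nb ....#: next=.  (t=1,i=4, bit1=0)
  nb .....: next=#  (t=1,i=3, bit0=1)
  bits 01101010011101010000111110100101 = 1786056613

1786056613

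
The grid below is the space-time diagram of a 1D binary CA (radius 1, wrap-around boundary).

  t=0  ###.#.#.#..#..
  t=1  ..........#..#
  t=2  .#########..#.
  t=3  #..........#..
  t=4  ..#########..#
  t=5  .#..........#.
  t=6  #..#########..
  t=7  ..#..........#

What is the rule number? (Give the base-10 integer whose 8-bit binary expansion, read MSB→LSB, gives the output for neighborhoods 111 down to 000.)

  nb ###: next=.  (t=0,i=1, bit7=0)
  nb ##.: next=.  (t=0,i=2, bit6=0)
  nb #.#: next=.  (t=0,i=3, bit5=0)
  nb #..: next=.  (t=0,i=9, bit4=0)
  nb .##: next=.  (t=0,i=0, bit3=0)
  nb .#.: next=.  (t=0,i=4, bit2=0)
  nb ..#: next=#  (t=0,i=10, bit1=1)
  nb ...: next=#  (t=1,i=1, bit0=1)
  bits 00000011 = 3

3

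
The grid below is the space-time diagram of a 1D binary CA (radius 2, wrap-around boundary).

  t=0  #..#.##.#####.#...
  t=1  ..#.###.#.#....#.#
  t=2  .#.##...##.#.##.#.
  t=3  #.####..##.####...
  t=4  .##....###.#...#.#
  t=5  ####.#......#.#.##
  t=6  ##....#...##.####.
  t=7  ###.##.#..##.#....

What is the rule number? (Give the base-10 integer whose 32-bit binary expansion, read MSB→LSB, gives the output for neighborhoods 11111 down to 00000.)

  ##### -> #   bit 31 = 1  t=0,i=10
  ####. -> .   bit 30 = 0  t=0,i=11
  ###.# -> .   bit 29 = 0  t=0,i=12
  ###.. -> .   bit 28 = 0  t=3,i=5
  ##.## -> .   bit 27 = 0  t=0,i=7
  ##.#. -> .   bit 26 = 0  t=0,i=13
  ##..# -> .   bit 25 = 0  t=3,i=6
  ##... -> #   bit 24 = 1  t=2,i=5
  #.### -> #   bit 23 = 1  t=0,i=8
  #.##. -> #   bit 22 = 1  t=0,i=5
  #.#.# -> #   bit 21 = 1  t=1,i=8
  #.#.. -> .   bit 20 = 0  t=0,i=14
  #..## -> #   bit 19 = 1  t=3,i=7
  #..#. -> #   bit 18 = 1  t=0,i=2
  #...# -> .   bit 17 = 0  t=0,i=16
  #.... -> .   bit 16 = 0  t=1,i=12
  .#### -> .   bit 15 = 0  t=0,i=9
  .###. -> .   bit 14 = 0  t=1,i=5
  .##.# -> #   bit 13 = 1  t=0,i=6
  .##.. -> #   bit 12 = 1  t=2,i=4
  .#.## -> #   bit 11 = 1  t=0,i=4
  .#.#. -> #   bit 10 = 1  t=1,i=9
  .#..# -> .   bit 9 = 0  t=0,i=1
  .#... -> #   bit 8 = 1  t=0,i=15
  ..### -> .   bit 7 = 0  t=4,i=7
  ..##. -> #   bit 6 = 1  t=2,i=8
  ..#.# -> .   bit 5 = 0  t=0,i=3
  ..#.. -> .   bit 4 = 0  t=0,i=0
  ...## -> .   bit 3 = 0  t=2,i=7
  ...#. -> #   bit 2 = 1  t=0,i=17
  ....# -> #   bit 1 = 1  t=1,i=13
  ..... -> .   bit 0 = 0  t=5,i=8
  bits 10000001111011000011110101000110 = 2179743046

2179743046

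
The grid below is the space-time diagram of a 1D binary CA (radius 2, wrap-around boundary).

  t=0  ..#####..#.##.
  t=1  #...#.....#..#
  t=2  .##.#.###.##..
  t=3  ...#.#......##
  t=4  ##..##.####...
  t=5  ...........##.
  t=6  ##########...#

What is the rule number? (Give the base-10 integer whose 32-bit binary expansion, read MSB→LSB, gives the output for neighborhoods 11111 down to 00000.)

  nb #####: next=#  (t=0,i=4, bit31=1)
  nb ####.: next=.  (t=0,i=5, bit30=0)
  nb ###.#: next=.  (t=2,i=8, bit29=0)
  nb ###..: next=.  (t=0,i=6, bit28=0)
  nb ##.##: next=.  (t=2,i=9, bit27=0)
  nb ##.#.: next=#  (t=2,i=3, bit26=1)
  nb ##..#: next=.  (t=0,i=7, bit25=0)
  nb ##...: next=#  (t=0,i=13, bit24=1)
  nb #.###: next=.  (t=2,i=6, bit23=0)
  nb #.##.: next=.  (t=0,i=11, bit22=0)
  nb #.#.#: next=.  (t=2,i=4, bit21=0)
  nb #.#..: next=#  (t=3,i=5, bit20=1)
  nb #..##: next=.  (t=1,i=12, bit19=0)
  nb #..#.: next=.  (t=0,i=8, bit18=0)
  nb #...#: next=#  (t=0,i=0, bit17=1)
  nb #....: next=#  (t=1,i=6, bit16=1)
  nb .####: next=.  (t=0,i=3, bit15=0)
  nb .###.: next=.  (t=2,i=7, bit14=0)
  nb .##.#: next=.  (t=2,i=2, bit13=0)
  nb .##..: next=.  (t=0,i=12, bit12=0)
  nb .#.##: next=#  (t=0,i=10, bit11=1)
  nb .#.#.: next=#  (t=3,i=4, bit10=1)
  nb .#..#: next=#  (t=1,i=11, bit9=1)
  nb .#...: next=.  (t=1,i=5, bit8=0)
  nb ..###: next=.  (t=0,i=2, bit7=0)
  nb ..##.: next=.  (t=1,i=13, bit6=0)
  nb ..#.#: next=.  (t=0,i=9, bit5=0)
  nb ..#..: next=#  (t=1,i=4, bit4=1)
  nb ...##: next=.  (t=0,i=1, bit3=0)
  nb ...#.: next=.  (t=1,i=3, bit2=0)
  nb ....#: next=#  (t=1,i=8, bit1=1)
  nb .....: next=#  (t=1,i=7, bit0=1)
  bits 10000101000100110000111000010011 = 2232618515

2232618515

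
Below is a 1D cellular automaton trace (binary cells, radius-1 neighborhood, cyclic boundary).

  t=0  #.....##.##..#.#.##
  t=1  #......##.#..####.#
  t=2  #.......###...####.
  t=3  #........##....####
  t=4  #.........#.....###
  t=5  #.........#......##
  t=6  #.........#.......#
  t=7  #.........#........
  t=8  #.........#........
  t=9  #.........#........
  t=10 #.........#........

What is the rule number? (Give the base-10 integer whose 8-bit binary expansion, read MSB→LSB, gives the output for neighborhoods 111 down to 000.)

  ### -> #   bit 7 = 1  t=0,i=18
  ##. -> #   bit 6 = 1  t=0,i=0
  #.# -> #   bit 5 = 1  t=0,i=8
  #.. -> .   bit 4 = 0  t=0,i=1
  .## -> .   bit 3 = 0  t=0,i=6
  .#. -> #   bit 2 = 1  t=0,i=13
  ..# -> .   bit 1 = 0  t=0,i=5
  ... -> .   bit 0 = 0  t=0,i=2
  bits 11100100 = 228

228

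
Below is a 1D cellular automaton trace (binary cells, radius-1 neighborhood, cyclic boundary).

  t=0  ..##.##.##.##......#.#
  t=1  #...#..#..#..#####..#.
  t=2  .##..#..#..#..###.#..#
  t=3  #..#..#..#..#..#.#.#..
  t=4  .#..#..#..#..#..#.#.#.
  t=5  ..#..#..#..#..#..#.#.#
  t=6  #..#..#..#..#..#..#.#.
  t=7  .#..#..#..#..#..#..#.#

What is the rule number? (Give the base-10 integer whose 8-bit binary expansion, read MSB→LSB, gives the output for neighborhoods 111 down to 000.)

  ###|#  b7=1 t=1,i=14
  ##.|.  b6=0 t=0,i=3
  #.#|#  b5=1 t=0,i=4
  #..|#  b4=1 t=0,i=0
  .##|.  b3=0 t=0,i=2
  .#.|.  b2=0 t=0,i=19
  ..#|.  b1=0 t=0,i=1
  ...|#  b0=1 t=0,i=14
  bits 10110001 = 177

177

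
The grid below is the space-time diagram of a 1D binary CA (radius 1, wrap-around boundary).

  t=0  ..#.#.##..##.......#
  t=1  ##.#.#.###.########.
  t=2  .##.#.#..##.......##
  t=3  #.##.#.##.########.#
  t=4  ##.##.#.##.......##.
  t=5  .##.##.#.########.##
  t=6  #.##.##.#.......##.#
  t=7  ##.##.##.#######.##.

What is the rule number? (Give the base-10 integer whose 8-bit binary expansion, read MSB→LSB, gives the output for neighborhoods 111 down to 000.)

  ### -> .   bit 7 = 0  t=1,i=8
  ##. -> #   bit 6 = 1  t=0,i=7
  #.# -> #   bit 5 = 1  t=0,i=3
  #.. -> #   bit 4 = 1  t=0,i=0
  .## -> .   bit 3 = 0  t=0,i=6
  .#. -> .   bit 2 = 0  t=0,i=2
  ..# -> #   bit 1 = 1  t=0,i=1
  ... -> #   bit 0 = 1  t=0,i=13
  bits 01110011 = 115

115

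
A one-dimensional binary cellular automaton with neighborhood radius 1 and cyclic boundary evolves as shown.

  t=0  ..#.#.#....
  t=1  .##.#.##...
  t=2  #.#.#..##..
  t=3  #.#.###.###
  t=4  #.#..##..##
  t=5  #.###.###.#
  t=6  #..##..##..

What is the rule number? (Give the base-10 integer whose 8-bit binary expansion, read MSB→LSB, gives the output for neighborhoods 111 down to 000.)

214

  ### -> #   bit 7 = 1  t=3,i=5
  ##. -> #   bit 6 = 1  t=1,i=2
  #.# -> .   bit 5 = 0  t=0,i=3
  #.. -> #   bit 4 = 1  t=0,i=7
  .## -> .   bit 3 = 0  t=1,i=1
  .#. -> #   bit 2 = 1  t=0,i=2
  ..# -> #   bit 1 = 1  t=0,i=1
  ... -> .   bit 0 = 0  t=0,i=0
  bits 11010110 = 214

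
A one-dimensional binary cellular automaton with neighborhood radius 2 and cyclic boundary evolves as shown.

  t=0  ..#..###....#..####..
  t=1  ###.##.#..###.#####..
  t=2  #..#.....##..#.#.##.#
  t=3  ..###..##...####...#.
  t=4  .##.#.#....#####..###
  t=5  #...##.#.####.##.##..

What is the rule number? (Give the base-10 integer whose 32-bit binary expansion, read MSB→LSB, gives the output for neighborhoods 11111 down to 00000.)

  #####|.  b31=0 t=1,i=16
  ####.|#  b30=1 t=0,i=17
  ###.#|.  b29=0 t=1,i=2
  ###..|#  b28=1 t=0,i=7
  ##.##|#  b27=1 t=1,i=3
  ##.#.|.  b26=0 t=1,i=6
  ##..#|.  b25=0 t=1,i=19
  ##...|.  b24=0 t=0,i=8
  #.###|.  b23=0 t=1,i=14
  #.##.|.  b22=0 t=1,i=4
  #.#.#|#  b21=1 t=2,i=15
  #.#..|.  b20=0 t=1,i=7
  #..##|#  b19=1 t=0,i=4
  #..#.|#  b18=1 t=2,i=2
  #...#|.  b17=0 t=3,i=0
  #....|.  b16=0 t=0,i=9
  .####|#  b15=1 t=0,i=16
  .###.|.  b14=0 t=0,i=6
  .##.#|.  b13=0 t=1,i=5
  .##..|.  b12=0 t=2,i=0
  .#.##|.  b11=0 t=2,i=16
  .#.#.|#  b10=1 t=2,i=14
  .#..#|.  b9=0 t=0,i=3
  .#...|#  b8=1 t=2,i=4
  ..###|#  b7=1 t=0,i=5
  ..##.|.  b6=0 t=2,i=9
  ..#.#|#  b5=1 t=2,i=13
  ..#..|#  b4=1 t=0,i=2
  ...##|#  b3=1 t=2,i=8
  ...#.|#  b2=1 t=0,i=1
  ....#|#  b1=1 t=0,i=0
  .....|.  b0=0 t=2,i=6
  bits 01011000001011001000010110111110 = 1479312830

1479312830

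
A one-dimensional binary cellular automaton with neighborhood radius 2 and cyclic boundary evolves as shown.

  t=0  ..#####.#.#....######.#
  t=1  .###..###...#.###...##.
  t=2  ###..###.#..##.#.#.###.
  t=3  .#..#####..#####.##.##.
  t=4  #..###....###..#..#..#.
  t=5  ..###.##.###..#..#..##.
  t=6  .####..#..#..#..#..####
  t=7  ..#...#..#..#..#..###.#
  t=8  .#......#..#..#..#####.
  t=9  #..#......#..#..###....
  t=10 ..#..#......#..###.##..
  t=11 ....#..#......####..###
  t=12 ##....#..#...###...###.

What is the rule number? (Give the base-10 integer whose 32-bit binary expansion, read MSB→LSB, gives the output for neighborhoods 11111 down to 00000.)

  nb #####: next=.  (t=0,i=4, bit31=0)
  nb ####.: next=.  (t=0,i=5, bit30=0)
  nb ###.#: next=#  (t=0,i=6, bit29=1)
  nb ###..: next=.  (t=1,i=3, bit28=0)
  nb ##.##: next=.  (t=2,i=22, bit27=0)
  nb ##.#.: next=#  (t=0,i=7, bit26=1)
  nb ##..#: next=.  (t=1,i=4, bit25=0)
  nb ##...: next=#  (t=1,i=9, bit24=1)
  nb #.###: next=.  (t=1,i=14, bit23=0)
  nb #.##.: next=.  (t=3,i=17, bit22=0)
  nb #.#.#: next=#  (t=0,i=8, bit21=1)
  nb #.#..: next=.  (t=0,i=10, bit20=0)
  nb #..##: next=#  (t=0,i=1, bit19=1)
  nb #..#.: next=#  (t=3,i=0, bit18=1)
  nb #...#: next=.  (t=1,i=10, bit17=0)
  nb #....: next=#  (t=0,i=12, bit16=1)
  nb .####: next=#  (t=0,i=3, bit15=1)
  nb .###.: next=#  (t=1,i=2, bit14=1)
  nb .##.#: next=#  (t=2,i=13, bit13=1)
  nb .##..: next=#  (t=1,i=21, bit12=1)
  nb .#.##: next=#  (t=1,i=13, bit11=1)
  nb .#.#.: next=.  (t=0,i=9, bit10=0)
  nb .#..#: next=.  (t=0,i=0, bit9=0)
  nb .#...: next=.  (t=0,i=11, bit8=0)
  nb ..###: next=#  (t=0,i=2, bit7=1)
  nb ..##.: next=#  (t=1,i=20, bit6=1)
  nb ..#.#: next=#  (t=1,i=12, bit5=1)
  nb ..#..: next=.  (t=3,i=1, bit4=0)
  nb ...##: next=#  (t=0,i=14, bit3=1)
  nb ...#.: next=.  (t=1,i=11, bit2=0)
  nb ....#: next=.  (t=0,i=13, bit1=0)
  nb .....: next=.  (t=8,i=4, bit0=0)
  bits 00100101001011011111100011101000 = 623769832

623769832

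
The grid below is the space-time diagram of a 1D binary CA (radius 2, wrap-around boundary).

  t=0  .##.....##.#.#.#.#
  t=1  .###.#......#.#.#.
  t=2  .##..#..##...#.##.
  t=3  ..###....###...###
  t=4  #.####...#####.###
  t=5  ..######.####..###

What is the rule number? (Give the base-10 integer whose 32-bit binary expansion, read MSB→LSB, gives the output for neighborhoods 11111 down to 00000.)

3554071681

  ##### -> #   bit 31 = 1  t=4,i=11
  ####. -> #   bit 30 = 1  t=4,i=4
  ###.# -> .   bit 29 = 0  t=1,i=3
  ###.. -> #   bit 28 = 1  t=3,i=4
  ##.## -> .   bit 27 = 0  t=4,i=1
  ##.#. -> .   bit 26 = 0  t=0,i=10
  ##..# -> #   bit 25 = 1  t=2,i=3
  ##... -> #   bit 24 = 1  t=0,i=3
  #.### -> #   bit 23 = 1  t=4,i=2
  #.##. -> #   bit 22 = 1  t=0,i=1
  #.#.# -> .   bit 21 = 0  t=0,i=11
  #.#.. -> #   bit 20 = 1  t=1,i=5
  #..## -> .   bit 19 = 0  t=1,i=0
  #..#. -> #   bit 18 = 1  t=2,i=4
  #...# -> #   bit 17 = 1  t=2,i=11
  #.... -> .   bit 16 = 0  t=0,i=4
  .#### -> #   bit 15 = 1  t=4,i=3
  .###. -> #   bit 14 = 1  t=1,i=2
  .##.# -> .   bit 13 = 0  t=0,i=9
  .##.. -> #   bit 12 = 1  t=0,i=2
  .#.## -> .   bit 11 = 0  t=0,i=0
  .#.#. -> #   bit 10 = 1  t=0,i=12
  .#..# -> .   bit 9 = 0  t=1,i=17
  .#... -> .   bit 8 = 0  t=1,i=6
  ..### -> #   bit 7 = 1  t=1,i=1
  ..##. -> .   bit 6 = 0  t=0,i=8
  ..#.# -> .   bit 5 = 0  t=1,i=12
  ..#.. -> .   bit 4 = 0  t=2,i=5
  ...## -> .   bit 3 = 0  t=0,i=7
  ...#. -> .   bit 2 = 0  t=1,i=11
  ....# -> .   bit 1 = 0  t=0,i=6
  ..... -> #   bit 0 = 1  t=0,i=5
  bits 11010011110101101101010010000001 = 3554071681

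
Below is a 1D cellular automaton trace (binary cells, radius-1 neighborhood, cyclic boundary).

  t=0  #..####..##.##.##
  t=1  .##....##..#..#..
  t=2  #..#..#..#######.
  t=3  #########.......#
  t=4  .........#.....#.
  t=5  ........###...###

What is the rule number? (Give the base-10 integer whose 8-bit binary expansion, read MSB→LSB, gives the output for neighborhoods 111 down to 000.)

  nb ###: next=.  (t=0,i=4, bit7=0)
  nb ##.: next=.  (t=0,i=0, bit6=0)
  nb #.#: next=#  (t=0,i=11, bit5=1)
  nb #..: next=#  (t=0,i=1, bit4=1)
  nb .##: next=.  (t=0,i=3, bit3=0)
  nb .#.: next=#  (t=1,i=11, bit2=1)
  nb ..#: next=#  (t=0,i=2, bit1=1)
  nb ...: next=.  (t=1,i=4, bit0=0)
  bits 00110110 = 54

54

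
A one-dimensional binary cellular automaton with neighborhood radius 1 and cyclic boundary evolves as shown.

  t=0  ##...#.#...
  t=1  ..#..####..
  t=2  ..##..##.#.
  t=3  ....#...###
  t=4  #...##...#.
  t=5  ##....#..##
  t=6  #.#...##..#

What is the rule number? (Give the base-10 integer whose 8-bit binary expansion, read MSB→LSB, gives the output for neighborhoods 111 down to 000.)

180

  nb ###: next=#  (t=1,i=6, bit7=1)
  nb ##.: next=.  (t=0,i=1, bit6=0)
  nb #.#: next=#  (t=0,i=6, bit5=1)
  nb #..: next=#  (t=0,i=2, bit4=1)
  nb .##: next=.  (t=0,i=0, bit3=0)
  nb .#.: next=#  (t=0,i=5, bit2=1)
  nb ..#: next=.  (t=0,i=4, bit1=0)
  nb ...: next=.  (t=0,i=3, bit0=0)
  bits 10110100 = 180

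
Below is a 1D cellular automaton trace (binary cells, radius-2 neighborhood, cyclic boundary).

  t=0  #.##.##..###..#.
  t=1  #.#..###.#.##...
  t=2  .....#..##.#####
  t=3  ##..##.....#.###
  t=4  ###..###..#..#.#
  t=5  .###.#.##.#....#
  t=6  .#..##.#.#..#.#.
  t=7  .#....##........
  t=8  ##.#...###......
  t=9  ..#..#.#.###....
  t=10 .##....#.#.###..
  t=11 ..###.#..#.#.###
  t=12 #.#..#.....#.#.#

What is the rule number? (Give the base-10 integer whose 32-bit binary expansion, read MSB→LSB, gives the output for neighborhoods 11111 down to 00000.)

  #####|#  b31=1 t=2,i=13
  ####.|#  b30=1 t=2,i=14
  ###.#|.  b29=0 t=1,i=7
  ###..|#  b28=1 t=0,i=11
  ##.##|.  b27=0 t=0,i=4
  ##.#.|#  b26=1 t=1,i=8
  ##..#|#  b25=1 t=0,i=7
  ##...|#  b24=1 t=1,i=13
  #.###|#  b23=1 t=2,i=11
  #.##.|#  b22=1 t=0,i=2
  #.#.#|#  b21=1 t=0,i=0
  #.#..|.  b20=0 t=1,i=2
  #..##|.  b19=0 t=0,i=8
  #..#.|.  b18=0 t=0,i=13
  #...#|#  b17=1 t=1,i=14
  #....|#  b16=1 t=2,i=1
  .####|.  b15=0 t=2,i=12
  .###.|.  b14=0 t=0,i=10
  .##.#|.  b13=0 t=0,i=3
  .##..|#  b12=1 t=0,i=6
  .#.##|.  b11=0 t=0,i=1
  .#.#.|.  b10=0 t=0,i=15
  .#..#|.  b9=0 t=1,i=3
  .#...|.  b8=0 t=5,i=11
  ..###|#  b7=1 t=0,i=9
  ..##.|.  b6=0 t=2,i=8
  ..#.#|.  b5=0 t=0,i=14
  ..#..|#  b4=1 t=2,i=5
  ...##|.  b3=0 t=7,i=5
  ...#.|#  b2=1 t=1,i=15
  ....#|.  b1=0 t=2,i=3
  .....|.  b0=0 t=2,i=2
  bits 11010111111000110001000010010100 = 3621982356

3621982356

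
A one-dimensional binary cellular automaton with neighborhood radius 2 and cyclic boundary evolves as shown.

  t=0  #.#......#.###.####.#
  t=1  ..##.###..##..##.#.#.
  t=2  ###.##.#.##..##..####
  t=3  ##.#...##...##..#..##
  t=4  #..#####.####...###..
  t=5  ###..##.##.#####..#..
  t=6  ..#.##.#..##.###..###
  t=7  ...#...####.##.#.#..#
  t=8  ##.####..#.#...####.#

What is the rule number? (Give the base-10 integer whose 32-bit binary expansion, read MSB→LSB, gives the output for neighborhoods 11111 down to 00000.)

  [31] ##### => #  t=2,i=0
  [30] ####. => #  t=0,i=17
  [29] ###.# => .  t=0,i=13
  [28] ###.. => #  t=1,i=7
  [27] ##.## => #  t=0,i=14
  [26] ##.#. => .  t=0,i=1
  [25] ##..# => .  t=1,i=8
  [24] ##... => #  t=3,i=9
  [23] #.### => #  t=0,i=11
  [22] #.##. => .  t=0,i=20
  [21] #.#.# => #  t=1,i=17
  [20] #.#.. => #  t=0,i=2
  [19] #..## => #  t=1,i=9
  [18] #..#. => .  t=3,i=15
  [17] #...# => #  t=1,i=0
  [16] #.... => .  t=0,i=4
  [15] .#### => .  t=0,i=16
  [14] .###. => .  t=0,i=12
  [13] .##.# => .  t=0,i=0
  [12] .##.. => .  t=1,i=11
  [11] .#.## => #  t=0,i=10
  [10] .#.#. => #  t=1,i=18
  [9] .#..# => #  t=3,i=17
  [8] .#... => #  t=0,i=3
  [7] ..### => .  t=2,i=17
  [6] ..##. => #  t=1,i=2
  [5] ..#.# => .  t=0,i=9
  [4] ..#.. => #  t=3,i=16
  [3] ...## => #  t=1,i=1
  [2] ...#. => .  t=0,i=8
  [1] ....# => #  t=0,i=7
  [0] ..... => #  t=0,i=5
  bits 11011001101110100000111101011011 = 3652849499

3652849499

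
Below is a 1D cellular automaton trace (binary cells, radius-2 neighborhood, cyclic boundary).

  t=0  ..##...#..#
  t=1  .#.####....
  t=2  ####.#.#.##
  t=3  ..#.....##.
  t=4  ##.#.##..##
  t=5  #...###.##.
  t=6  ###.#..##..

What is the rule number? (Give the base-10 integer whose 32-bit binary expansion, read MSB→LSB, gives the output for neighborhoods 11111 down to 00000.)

1239030183

  #####|.  b31=0 t=2,i=0
  ####.|#  b30=1 t=1,i=5
  ###.#|.  b29=0 t=2,i=3
  ###..|.  b28=0 t=1,i=6
  ##.##|#  b27=1 t=5,i=7
  ##.#.|.  b26=0 t=2,i=4
  ##..#|.  b25=0 t=4,i=7
  ##...|#  b24=1 t=0,i=4
  #.###|#  b23=1 t=1,i=3
  #.##.|#  b22=1 t=4,i=5
  #.#.#|.  b21=0 t=2,i=5
  #.#..|#  b20=1 t=5,i=0
  #..##|#  b19=1 t=0,i=1
  #..#.|.  b18=0 t=0,i=9
  #...#|#  b17=1 t=0,i=5
  #....|.  b16=0 t=1,i=8
  .####|.  b15=0 t=1,i=4
  .###.|.  b14=0 t=5,i=5
  .##.#|.  b13=0 t=5,i=9
  .##..|#  b12=1 t=0,i=3
  .#.##|#  b11=1 t=1,i=2
  .#.#.|.  b10=0 t=2,i=6
  .#..#|.  b9=0 t=0,i=0
  .#...|#  b8=1 t=3,i=3
  ..###|#  b7=1 t=4,i=9
  ..##.|.  b6=0 t=0,i=2
  ..#.#|#  b5=1 t=1,i=1
  ..#..|.  b4=0 t=0,i=7
  ...##|.  b3=0 t=3,i=7
  ...#.|#  b2=1 t=0,i=6
  ....#|#  b1=1 t=1,i=10
  .....|#  b0=1 t=1,i=9
  bits 01001001110110100001100110100111 = 1239030183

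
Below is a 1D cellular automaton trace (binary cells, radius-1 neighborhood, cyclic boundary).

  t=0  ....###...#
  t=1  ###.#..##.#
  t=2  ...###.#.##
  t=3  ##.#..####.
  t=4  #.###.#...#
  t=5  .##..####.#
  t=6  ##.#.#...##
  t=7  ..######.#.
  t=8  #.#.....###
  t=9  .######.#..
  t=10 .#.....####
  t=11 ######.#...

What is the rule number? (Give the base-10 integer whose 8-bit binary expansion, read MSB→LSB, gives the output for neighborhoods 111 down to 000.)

61

  ###|.  b7=0 t=0,i=5
  ##.|.  b6=0 t=0,i=6
  #.#|#  b5=1 t=1,i=3
  #..|#  b4=1 t=0,i=0
  .##|#  b3=1 t=0,i=4
  .#.|#  b2=1 t=0,i=10
  ..#|.  b1=0 t=0,i=3
  ...|#  b0=1 t=0,i=1
  bits 00111101 = 61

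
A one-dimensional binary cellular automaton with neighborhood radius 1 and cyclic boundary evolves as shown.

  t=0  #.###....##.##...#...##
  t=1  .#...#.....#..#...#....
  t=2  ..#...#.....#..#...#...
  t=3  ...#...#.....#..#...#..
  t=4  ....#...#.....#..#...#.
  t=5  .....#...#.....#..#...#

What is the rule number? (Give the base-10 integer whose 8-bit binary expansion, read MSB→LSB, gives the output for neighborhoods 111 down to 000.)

  ### -> .   bit 7 = 0  t=0,i=3
  ##. -> .   bit 6 = 0  t=0,i=0
  #.# -> #   bit 5 = 1  t=0,i=1
  #.. -> #   bit 4 = 1  t=0,i=5
  .## -> .   bit 3 = 0  t=0,i=2
  .#. -> .   bit 2 = 0  t=0,i=17
  ..# -> .   bit 1 = 0  t=0,i=8
  ... -> .   bit 0 = 0  t=0,i=6
  bits 00110000 = 48

48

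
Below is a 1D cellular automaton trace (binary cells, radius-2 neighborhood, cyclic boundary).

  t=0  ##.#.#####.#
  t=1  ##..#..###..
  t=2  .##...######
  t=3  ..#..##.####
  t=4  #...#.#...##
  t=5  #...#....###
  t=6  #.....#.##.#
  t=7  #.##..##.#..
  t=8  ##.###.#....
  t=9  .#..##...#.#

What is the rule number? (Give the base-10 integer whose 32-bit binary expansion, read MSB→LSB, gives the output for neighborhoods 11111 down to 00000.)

  [31] ##### => #  t=0,i=7
  [30] ####. => #  t=0,i=8
  [29] ###.# => #  t=0,i=1
  [28] ###.. => #  t=1,i=9
  [27] ##.## => .  t=0,i=10
  [26] ##.#. => .  t=0,i=2
  [25] ##..# => #  t=1,i=2
  [24] ##... => .  t=2,i=3
  [23] #.### => .  t=0,i=5
  [22] #.##. => .  t=2,i=1
  [21] #.#.# => .  t=0,i=3
  [20] #.#.. => .  t=4,i=6
  [19] #..## => #  t=1,i=6
  [18] #..#. => .  t=1,i=3
  [17] #...# => .  t=2,i=4
  [16] #.... => #  t=5,i=6
  [15] .#### => .  t=0,i=6
  [14] .###. => #  t=0,i=0
  [13] .##.# => #  t=3,i=6
  [12] .##.. => #  t=1,i=1
  [11] .#.## => #  t=0,i=4
  [10] .#.#. => .  t=4,i=5
  [9] .#..# => .  t=1,i=5
  [8] .#... => .  t=4,i=7
  [7] ..### => #  t=1,i=7
  [6] ..##. => .  t=1,i=0
  [5] ..#.# => #  t=4,i=4
  [4] ..#.. => .  t=1,i=4
  [3] ...## => #  t=2,i=5
  [2] ...#. => .  t=4,i=3
  [1] ....# => .  t=5,i=7
  [0] ..... => #  t=6,i=3
  bits 11110010000010010111100010101001 = 4060706985

4060706985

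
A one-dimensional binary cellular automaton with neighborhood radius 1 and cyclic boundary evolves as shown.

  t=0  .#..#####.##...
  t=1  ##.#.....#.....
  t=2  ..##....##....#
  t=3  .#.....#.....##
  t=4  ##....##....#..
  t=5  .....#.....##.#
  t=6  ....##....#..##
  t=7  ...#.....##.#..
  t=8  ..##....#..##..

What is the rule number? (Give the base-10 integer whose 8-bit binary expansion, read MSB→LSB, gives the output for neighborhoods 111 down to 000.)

  ### -> .   bit 7 = 0  t=0,i=5
  ##. -> .   bit 6 = 0  t=0,i=8
  #.# -> #   bit 5 = 1  t=0,i=9
  #.. -> .   bit 4 = 0  t=0,i=2
  .## -> .   bit 3 = 0  t=0,i=4
  .#. -> #   bit 2 = 1  t=0,i=1
  ..# -> #   bit 1 = 1  t=0,i=0
  ... -> .   bit 0 = 0  t=0,i=13
  bits 00100110 = 38

38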